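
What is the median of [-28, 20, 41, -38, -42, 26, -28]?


First, sort the list: [-42, -38, -28, -28, 20, 26, 41]
The list has 7 elements (odd count).
The middle index is 3 (0-based), and the element there is -28.
Final answer: -28


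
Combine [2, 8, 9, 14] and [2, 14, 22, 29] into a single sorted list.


List A: [2, 8, 9, 14]
List B: [2, 14, 22, 29]
Repeatedly compare the front elements and take the smaller:
  2 vs 2 -> take 2
  8 vs 2 -> take 2
  8 vs 14 -> take 8
  9 vs 14 -> take 9
  14 vs 14 -> take 14
  A is exhausted; append the rest of B: [14, 22, 29]
Final answer: [2, 2, 8, 9, 14, 14, 22, 29]


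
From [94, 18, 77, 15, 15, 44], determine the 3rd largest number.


Sort descending: [94, 77, 44, 18, 15, 15]
The 3rd element (1-indexed) is at index 2.
Value = 44
Final answer: 44


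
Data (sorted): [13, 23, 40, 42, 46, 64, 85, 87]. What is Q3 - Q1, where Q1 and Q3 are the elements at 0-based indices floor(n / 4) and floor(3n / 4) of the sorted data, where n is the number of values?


The data has n = 8 elements.
Q1 index = floor(8 / 4) = floor(2) = 2; Q3 index = floor(3 * 8 / 4) = floor(6) = 6
Q1 = element at index 2 = 40
Q3 = element at index 6 = 85
IQR = 85 - 40 = 45
Final answer: 45


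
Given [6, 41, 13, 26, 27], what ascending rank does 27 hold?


Sort ascending: [6, 13, 26, 27, 41]
Find 27 in the sorted list.
27 is at position 4 (1-indexed).
Final answer: 4


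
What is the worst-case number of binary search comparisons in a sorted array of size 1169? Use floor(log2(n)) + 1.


Binary search halves the search space each step.
Maximum comparisons = floor(log2(1169)) + 1
log2(1169) = 10.1911
floor(log2(1169)) = 10, so 10 + 1 = 11
Final answer: 11


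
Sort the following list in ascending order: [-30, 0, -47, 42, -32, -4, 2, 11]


Original list: [-30, 0, -47, 42, -32, -4, 2, 11]
Repeatedly take the smallest remaining element:
  Remaining [-30, 0, -47, 42, -32, -4, 2, 11] -> smallest is -47
  Remaining [-30, 0, 42, -32, -4, 2, 11] -> smallest is -32
  Remaining [-30, 0, 42, -4, 2, 11] -> smallest is -30
  Remaining [0, 42, -4, 2, 11] -> smallest is -4
  Remaining [0, 42, 2, 11] -> smallest is 0
  Remaining [42, 2, 11] -> smallest is 2
  Remaining [42, 11] -> smallest is 11
  Remaining [42] -> smallest is 42
Collecting the picks in order gives the sorted list.
Final answer: [-47, -32, -30, -4, 0, 2, 11, 42]


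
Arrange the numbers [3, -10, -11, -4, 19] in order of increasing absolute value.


Compute absolute values:
  |3| = 3
  |-10| = 10
  |-11| = 11
  |-4| = 4
  |19| = 19
Absolute values in increasing order: 3 < 4 < 10 < 11 < 19
Listing the original numbers in that order gives the answer.
Final answer: [3, -4, -10, -11, 19]


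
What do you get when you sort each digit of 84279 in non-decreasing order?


The number 84279 has digits: 8, 4, 2, 7, 9
Sorted: 2, 4, 7, 8, 9
Joining the sorted digits gives the result.
Final answer: 24789


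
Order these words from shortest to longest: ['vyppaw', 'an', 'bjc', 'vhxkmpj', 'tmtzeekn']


Compute lengths:
  'vyppaw' has length 6
  'an' has length 2
  'bjc' has length 3
  'vhxkmpj' has length 7
  'tmtzeekn' has length 8
Lengths in increasing order: 2 < 3 < 6 < 7 < 8
Listing the words in that order gives the answer.
Final answer: ['an', 'bjc', 'vyppaw', 'vhxkmpj', 'tmtzeekn']


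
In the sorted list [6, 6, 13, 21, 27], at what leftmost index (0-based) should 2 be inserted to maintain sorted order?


List is sorted: [6, 6, 13, 21, 27]
We need the leftmost position where 2 can be inserted, i.e. the first index whose element is >= 2 (or the end of the list if none is).
Binary search with low=0, high=5 (0-based indices):
  low=0, high=5, mid=2: a[2]=13 >= 2, so high = 2
  low=0, high=2, mid=1: a[1]=6 >= 2, so high = 1
  low=0, high=1, mid=0: a[0]=6 >= 2, so high = 0
Now low = high = 0, so the insertion index is 0.
Final answer: 0


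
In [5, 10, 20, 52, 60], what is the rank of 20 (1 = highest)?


Sort descending: [60, 52, 20, 10, 5]
Find 20 in the sorted list.
20 is at position 3.
Final answer: 3


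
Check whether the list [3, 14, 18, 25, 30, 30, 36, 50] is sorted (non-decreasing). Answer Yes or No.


Check consecutive pairs:
  3 <= 14? True
  14 <= 18? True
  18 <= 25? True
  25 <= 30? True
  30 <= 30? True
  30 <= 36? True
  36 <= 50? True
Every consecutive pair is in order, so the list is non-decreasing.
Final answer: Yes


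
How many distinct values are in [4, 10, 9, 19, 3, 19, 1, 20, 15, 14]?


List all unique values:
Distinct values: [1, 3, 4, 9, 10, 14, 15, 19, 20]
Count = 9
Final answer: 9


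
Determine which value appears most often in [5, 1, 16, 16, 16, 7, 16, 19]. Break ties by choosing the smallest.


Count the frequency of each value:
  1 appears 1 time(s)
  5 appears 1 time(s)
  7 appears 1 time(s)
  16 appears 4 time(s)
  19 appears 1 time(s)
Maximum frequency is 4.
Only 16 reaches that frequency, so it is the mode.
Final answer: 16


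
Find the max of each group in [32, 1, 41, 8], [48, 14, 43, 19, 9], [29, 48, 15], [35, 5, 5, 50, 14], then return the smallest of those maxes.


Find max of each group:
  Group 1: [32, 1, 41, 8] -> max = 41
  Group 2: [48, 14, 43, 19, 9] -> max = 48
  Group 3: [29, 48, 15] -> max = 48
  Group 4: [35, 5, 5, 50, 14] -> max = 50
Maxes: [41, 48, 48, 50]
Minimum of maxes = 41
Final answer: 41


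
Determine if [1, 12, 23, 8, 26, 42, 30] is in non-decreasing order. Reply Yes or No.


Check consecutive pairs:
  1 <= 12? True
  12 <= 23? True
  23 <= 8? False
  8 <= 26? True
  26 <= 42? True
  42 <= 30? False
2 consecutive pair(s) are out of order, so the list is not sorted.
Final answer: No


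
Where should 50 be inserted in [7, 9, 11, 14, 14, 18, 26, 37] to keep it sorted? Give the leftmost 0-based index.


List is sorted: [7, 9, 11, 14, 14, 18, 26, 37]
We need the leftmost position where 50 can be inserted, i.e. the first index whose element is >= 50 (or the end of the list if none is).
Binary search with low=0, high=8 (0-based indices):
  low=0, high=8, mid=4: a[4]=14 < 50, so low = 5
  low=5, high=8, mid=6: a[6]=26 < 50, so low = 7
  low=7, high=8, mid=7: a[7]=37 < 50, so low = 8
Now low = high = 8, so the insertion index is 8.
Final answer: 8


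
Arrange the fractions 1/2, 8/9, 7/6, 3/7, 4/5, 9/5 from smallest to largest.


Convert to decimal for comparison:
  1/2 = 0.5
  8/9 = 0.8889
  7/6 = 1.1667
  3/7 = 0.4286
  4/5 = 0.8
  9/5 = 1.8
Decimals in increasing order: 0.4286 < 0.5 < 0.8 < 0.8889 < 1.1667 < 1.8
Writing each back as its fraction gives the sorted order.
Final answer: 3/7, 1/2, 4/5, 8/9, 7/6, 9/5


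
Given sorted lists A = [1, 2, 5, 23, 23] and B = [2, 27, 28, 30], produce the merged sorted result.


List A: [1, 2, 5, 23, 23]
List B: [2, 27, 28, 30]
Repeatedly compare the front elements and take the smaller:
  1 vs 2 -> take 1
  2 vs 2 -> take 2
  5 vs 2 -> take 2
  5 vs 27 -> take 5
  23 vs 27 -> take 23
  23 vs 27 -> take 23
  A is exhausted; append the rest of B: [27, 28, 30]
Final answer: [1, 2, 2, 5, 23, 23, 27, 28, 30]


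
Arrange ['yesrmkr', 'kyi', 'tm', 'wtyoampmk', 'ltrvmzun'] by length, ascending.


Compute lengths:
  'yesrmkr' has length 7
  'kyi' has length 3
  'tm' has length 2
  'wtyoampmk' has length 9
  'ltrvmzun' has length 8
Lengths in increasing order: 2 < 3 < 7 < 8 < 9
Listing the words in that order gives the answer.
Final answer: ['tm', 'kyi', 'yesrmkr', 'ltrvmzun', 'wtyoampmk']


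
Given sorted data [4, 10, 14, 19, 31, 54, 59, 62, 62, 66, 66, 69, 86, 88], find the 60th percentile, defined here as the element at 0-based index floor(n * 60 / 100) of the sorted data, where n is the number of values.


The dataset has n = 14 elements.
Index = floor(14 * 60 / 100) = floor(840 / 100) = floor(8.4) = 8
Counting from index 0 in the sorted data, the element at index 8 is 62.
Final answer: 62


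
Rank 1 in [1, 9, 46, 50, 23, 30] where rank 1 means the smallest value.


Sort ascending: [1, 9, 23, 30, 46, 50]
Find 1 in the sorted list.
1 is at position 1 (1-indexed).
Final answer: 1


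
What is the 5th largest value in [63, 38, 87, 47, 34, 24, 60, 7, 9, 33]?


Sort descending: [87, 63, 60, 47, 38, 34, 33, 24, 9, 7]
The 5th element (1-indexed) is at index 4.
Value = 38
Final answer: 38


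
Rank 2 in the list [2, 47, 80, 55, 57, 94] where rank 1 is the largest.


Sort descending: [94, 80, 57, 55, 47, 2]
Find 2 in the sorted list.
2 is at position 6.
Final answer: 6


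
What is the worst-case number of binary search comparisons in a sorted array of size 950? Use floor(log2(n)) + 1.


Binary search halves the search space each step.
Maximum comparisons = floor(log2(950)) + 1
log2(950) = 9.8918
floor(log2(950)) = 9, so 9 + 1 = 10
Final answer: 10


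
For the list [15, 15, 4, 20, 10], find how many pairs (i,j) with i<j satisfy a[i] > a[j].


For each element, count the later elements that are smaller than it:
  15 (index 0): smaller elements after it = [4, 10] -> 2
  15 (index 1): smaller elements after it = [4, 10] -> 2
  4 (index 2): smaller elements after it = [] -> 0
  20 (index 3): smaller elements after it = [10] -> 1
Total inversions = 2 + 2 + 0 + 1 = 5
Final answer: 5


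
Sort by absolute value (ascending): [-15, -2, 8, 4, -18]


Compute absolute values:
  |-15| = 15
  |-2| = 2
  |8| = 8
  |4| = 4
  |-18| = 18
Absolute values in increasing order: 2 < 4 < 8 < 15 < 18
Listing the original numbers in that order gives the answer.
Final answer: [-2, 4, 8, -15, -18]


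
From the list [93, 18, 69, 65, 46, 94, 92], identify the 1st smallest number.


Sort ascending: [18, 46, 65, 69, 92, 93, 94]
The 1st element (1-indexed) is at index 0.
Value = 18
Final answer: 18


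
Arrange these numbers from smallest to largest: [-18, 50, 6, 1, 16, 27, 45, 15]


Original list: [-18, 50, 6, 1, 16, 27, 45, 15]
Repeatedly take the smallest remaining element:
  Remaining [-18, 50, 6, 1, 16, 27, 45, 15] -> smallest is -18
  Remaining [50, 6, 1, 16, 27, 45, 15] -> smallest is 1
  Remaining [50, 6, 16, 27, 45, 15] -> smallest is 6
  Remaining [50, 16, 27, 45, 15] -> smallest is 15
  Remaining [50, 16, 27, 45] -> smallest is 16
  Remaining [50, 27, 45] -> smallest is 27
  Remaining [50, 45] -> smallest is 45
  Remaining [50] -> smallest is 50
Collecting the picks in order gives the sorted list.
Final answer: [-18, 1, 6, 15, 16, 27, 45, 50]


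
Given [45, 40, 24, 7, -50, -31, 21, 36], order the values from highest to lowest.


Original list: [45, 40, 24, 7, -50, -31, 21, 36]
Repeatedly take the largest remaining element:
  Remaining [45, 40, 24, 7, -50, -31, 21, 36] -> largest is 45
  Remaining [40, 24, 7, -50, -31, 21, 36] -> largest is 40
  Remaining [24, 7, -50, -31, 21, 36] -> largest is 36
  Remaining [24, 7, -50, -31, 21] -> largest is 24
  Remaining [7, -50, -31, 21] -> largest is 21
  Remaining [7, -50, -31] -> largest is 7
  Remaining [-50, -31] -> largest is -31
  Remaining [-50] -> largest is -50
Collecting the picks in order gives the descending list.
Final answer: [45, 40, 36, 24, 21, 7, -31, -50]


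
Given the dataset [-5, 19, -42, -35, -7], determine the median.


First, sort the list: [-42, -35, -7, -5, 19]
The list has 5 elements (odd count).
The middle index is 2 (0-based), and the element there is -7.
Final answer: -7


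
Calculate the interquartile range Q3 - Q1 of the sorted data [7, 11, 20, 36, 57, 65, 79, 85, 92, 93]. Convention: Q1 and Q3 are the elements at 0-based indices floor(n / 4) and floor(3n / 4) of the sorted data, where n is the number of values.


The data has n = 10 elements.
Q1 index = floor(10 / 4) = floor(2.5) = 2; Q3 index = floor(3 * 10 / 4) = floor(7.5) = 7
Q1 = element at index 2 = 20
Q3 = element at index 7 = 85
IQR = 85 - 20 = 65
Final answer: 65


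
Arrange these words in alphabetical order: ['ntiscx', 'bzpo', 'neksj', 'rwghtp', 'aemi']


Compare strings character by character (the first differing letter decides):
  'aemi' < 'bzpo' since 'a' < 'b' at position 1
  'bzpo' < 'neksj' since 'b' < 'n' at position 1
  'neksj' < 'ntiscx' since 'e' < 't' at position 2
  'ntiscx' < 'rwghtp' since 'n' < 'r' at position 1
Chaining these comparisons gives the alphabetical order.
Final answer: ['aemi', 'bzpo', 'neksj', 'ntiscx', 'rwghtp']


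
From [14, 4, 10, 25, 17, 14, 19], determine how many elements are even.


Check each element:
  14 is even
  4 is even
  10 is even
  25 is odd
  17 is odd
  14 is even
  19 is odd
Evens: [14, 4, 10, 14]
Count of evens = 4
Final answer: 4


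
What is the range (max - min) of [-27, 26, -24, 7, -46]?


Maximum value: 26
Minimum value: -46
Range = 26 - (-46) = 72
Final answer: 72


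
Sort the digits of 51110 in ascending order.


The number 51110 has digits: 5, 1, 1, 1, 0
Sorted: 0, 1, 1, 1, 5
Joining the sorted digits gives the result.
Final answer: 01115


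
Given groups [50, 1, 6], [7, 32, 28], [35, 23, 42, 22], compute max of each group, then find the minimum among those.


Find max of each group:
  Group 1: [50, 1, 6] -> max = 50
  Group 2: [7, 32, 28] -> max = 32
  Group 3: [35, 23, 42, 22] -> max = 42
Maxes: [50, 32, 42]
Minimum of maxes = 32
Final answer: 32


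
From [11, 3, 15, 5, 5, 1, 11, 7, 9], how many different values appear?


List all unique values:
Distinct values: [1, 3, 5, 7, 9, 11, 15]
Count = 7
Final answer: 7


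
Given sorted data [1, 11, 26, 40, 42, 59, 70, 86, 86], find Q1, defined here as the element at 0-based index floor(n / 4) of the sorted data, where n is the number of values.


The list has n = 9 elements.
Q1 index = floor(9 / 4) = floor(2.25) = 2
Counting from index 0 in the sorted data, the element at index 2 is 26.
Final answer: 26


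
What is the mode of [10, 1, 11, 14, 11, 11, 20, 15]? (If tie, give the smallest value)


Count the frequency of each value:
  1 appears 1 time(s)
  10 appears 1 time(s)
  11 appears 3 time(s)
  14 appears 1 time(s)
  15 appears 1 time(s)
  20 appears 1 time(s)
Maximum frequency is 3.
Only 11 reaches that frequency, so it is the mode.
Final answer: 11


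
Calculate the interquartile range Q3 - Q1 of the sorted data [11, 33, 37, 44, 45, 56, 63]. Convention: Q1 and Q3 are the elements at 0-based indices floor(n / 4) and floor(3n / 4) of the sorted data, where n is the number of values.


The data has n = 7 elements.
Q1 index = floor(7 / 4) = floor(1.75) = 1; Q3 index = floor(3 * 7 / 4) = floor(5.25) = 5
Q1 = element at index 1 = 33
Q3 = element at index 5 = 56
IQR = 56 - 33 = 23
Final answer: 23


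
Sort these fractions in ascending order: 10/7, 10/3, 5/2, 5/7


Convert to decimal for comparison:
  10/7 = 1.4286
  10/3 = 3.3333
  5/2 = 2.5
  5/7 = 0.7143
Decimals in increasing order: 0.7143 < 1.4286 < 2.5 < 3.3333
Writing each back as its fraction gives the sorted order.
Final answer: 5/7, 10/7, 5/2, 10/3


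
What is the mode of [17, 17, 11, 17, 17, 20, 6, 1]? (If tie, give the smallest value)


Count the frequency of each value:
  1 appears 1 time(s)
  6 appears 1 time(s)
  11 appears 1 time(s)
  17 appears 4 time(s)
  20 appears 1 time(s)
Maximum frequency is 4.
Only 17 reaches that frequency, so it is the mode.
Final answer: 17


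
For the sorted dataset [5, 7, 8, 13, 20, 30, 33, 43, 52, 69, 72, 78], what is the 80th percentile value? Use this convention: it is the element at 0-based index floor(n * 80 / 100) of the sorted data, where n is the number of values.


The dataset has n = 12 elements.
Index = floor(12 * 80 / 100) = floor(960 / 100) = floor(9.6) = 9
Counting from index 0 in the sorted data, the element at index 9 is 69.
Final answer: 69


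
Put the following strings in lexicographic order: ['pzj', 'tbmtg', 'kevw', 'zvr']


Compare strings character by character (the first differing letter decides):
  'kevw' < 'pzj' since 'k' < 'p' at position 1
  'pzj' < 'tbmtg' since 'p' < 't' at position 1
  'tbmtg' < 'zvr' since 't' < 'z' at position 1
Chaining these comparisons gives the alphabetical order.
Final answer: ['kevw', 'pzj', 'tbmtg', 'zvr']


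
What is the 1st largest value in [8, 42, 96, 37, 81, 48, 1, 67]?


Sort descending: [96, 81, 67, 48, 42, 37, 8, 1]
The 1st element (1-indexed) is at index 0.
Value = 96
Final answer: 96


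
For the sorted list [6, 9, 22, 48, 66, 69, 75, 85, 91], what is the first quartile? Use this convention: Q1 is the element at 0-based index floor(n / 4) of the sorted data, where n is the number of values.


The list has n = 9 elements.
Q1 index = floor(9 / 4) = floor(2.25) = 2
Counting from index 0 in the sorted data, the element at index 2 is 22.
Final answer: 22


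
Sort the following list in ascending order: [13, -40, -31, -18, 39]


Original list: [13, -40, -31, -18, 39]
Repeatedly take the smallest remaining element:
  Remaining [13, -40, -31, -18, 39] -> smallest is -40
  Remaining [13, -31, -18, 39] -> smallest is -31
  Remaining [13, -18, 39] -> smallest is -18
  Remaining [13, 39] -> smallest is 13
  Remaining [39] -> smallest is 39
Collecting the picks in order gives the sorted list.
Final answer: [-40, -31, -18, 13, 39]


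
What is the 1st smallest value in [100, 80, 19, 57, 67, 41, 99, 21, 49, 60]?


Sort ascending: [19, 21, 41, 49, 57, 60, 67, 80, 99, 100]
The 1st element (1-indexed) is at index 0.
Value = 19
Final answer: 19


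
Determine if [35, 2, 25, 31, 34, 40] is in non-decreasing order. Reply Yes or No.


Check consecutive pairs:
  35 <= 2? False
  2 <= 25? True
  25 <= 31? True
  31 <= 34? True
  34 <= 40? True
1 consecutive pair(s) are out of order, so the list is not sorted.
Final answer: No


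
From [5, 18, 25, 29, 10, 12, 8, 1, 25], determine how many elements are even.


Check each element:
  5 is odd
  18 is even
  25 is odd
  29 is odd
  10 is even
  12 is even
  8 is even
  1 is odd
  25 is odd
Evens: [18, 10, 12, 8]
Count of evens = 4
Final answer: 4


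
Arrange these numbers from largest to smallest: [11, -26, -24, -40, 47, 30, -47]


Original list: [11, -26, -24, -40, 47, 30, -47]
Repeatedly take the largest remaining element:
  Remaining [11, -26, -24, -40, 47, 30, -47] -> largest is 47
  Remaining [11, -26, -24, -40, 30, -47] -> largest is 30
  Remaining [11, -26, -24, -40, -47] -> largest is 11
  Remaining [-26, -24, -40, -47] -> largest is -24
  Remaining [-26, -40, -47] -> largest is -26
  Remaining [-40, -47] -> largest is -40
  Remaining [-47] -> largest is -47
Collecting the picks in order gives the descending list.
Final answer: [47, 30, 11, -24, -26, -40, -47]


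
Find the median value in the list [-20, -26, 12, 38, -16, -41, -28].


First, sort the list: [-41, -28, -26, -20, -16, 12, 38]
The list has 7 elements (odd count).
The middle index is 3 (0-based), and the element there is -20.
Final answer: -20


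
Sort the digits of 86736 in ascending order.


The number 86736 has digits: 8, 6, 7, 3, 6
Sorted: 3, 6, 6, 7, 8
Joining the sorted digits gives the result.
Final answer: 36678


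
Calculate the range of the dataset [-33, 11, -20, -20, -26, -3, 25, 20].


Maximum value: 25
Minimum value: -33
Range = 25 - (-33) = 58
Final answer: 58


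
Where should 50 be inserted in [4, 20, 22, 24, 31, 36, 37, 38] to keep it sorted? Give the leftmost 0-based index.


List is sorted: [4, 20, 22, 24, 31, 36, 37, 38]
We need the leftmost position where 50 can be inserted, i.e. the first index whose element is >= 50 (or the end of the list if none is).
Binary search with low=0, high=8 (0-based indices):
  low=0, high=8, mid=4: a[4]=31 < 50, so low = 5
  low=5, high=8, mid=6: a[6]=37 < 50, so low = 7
  low=7, high=8, mid=7: a[7]=38 < 50, so low = 8
Now low = high = 8, so the insertion index is 8.
Final answer: 8


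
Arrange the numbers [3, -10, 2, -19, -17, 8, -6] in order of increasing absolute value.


Compute absolute values:
  |3| = 3
  |-10| = 10
  |2| = 2
  |-19| = 19
  |-17| = 17
  |8| = 8
  |-6| = 6
Absolute values in increasing order: 2 < 3 < 6 < 8 < 10 < 17 < 19
Listing the original numbers in that order gives the answer.
Final answer: [2, 3, -6, 8, -10, -17, -19]


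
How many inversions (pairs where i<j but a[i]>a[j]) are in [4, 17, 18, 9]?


For each element, count the later elements that are smaller than it:
  4 (index 0): smaller elements after it = [] -> 0
  17 (index 1): smaller elements after it = [9] -> 1
  18 (index 2): smaller elements after it = [9] -> 1
Total inversions = 0 + 1 + 1 = 2
Final answer: 2


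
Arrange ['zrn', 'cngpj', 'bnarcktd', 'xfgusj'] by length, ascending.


Compute lengths:
  'zrn' has length 3
  'cngpj' has length 5
  'bnarcktd' has length 8
  'xfgusj' has length 6
Lengths in increasing order: 3 < 5 < 6 < 8
Listing the words in that order gives the answer.
Final answer: ['zrn', 'cngpj', 'xfgusj', 'bnarcktd']


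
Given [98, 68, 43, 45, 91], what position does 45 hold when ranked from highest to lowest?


Sort descending: [98, 91, 68, 45, 43]
Find 45 in the sorted list.
45 is at position 4.
Final answer: 4


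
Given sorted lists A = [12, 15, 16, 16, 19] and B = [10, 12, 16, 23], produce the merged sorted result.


List A: [12, 15, 16, 16, 19]
List B: [10, 12, 16, 23]
Repeatedly compare the front elements and take the smaller:
  12 vs 10 -> take 10
  12 vs 12 -> take 12
  15 vs 12 -> take 12
  15 vs 16 -> take 15
  16 vs 16 -> take 16
  16 vs 16 -> take 16
  19 vs 16 -> take 16
  19 vs 23 -> take 19
  A is exhausted; append the rest of B: [23]
Final answer: [10, 12, 12, 15, 16, 16, 16, 19, 23]


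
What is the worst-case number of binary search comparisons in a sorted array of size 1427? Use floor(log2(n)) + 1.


Binary search halves the search space each step.
Maximum comparisons = floor(log2(1427)) + 1
log2(1427) = 10.4788
floor(log2(1427)) = 10, so 10 + 1 = 11
Final answer: 11


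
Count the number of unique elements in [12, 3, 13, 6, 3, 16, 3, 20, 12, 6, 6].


List all unique values:
Distinct values: [3, 6, 12, 13, 16, 20]
Count = 6
Final answer: 6


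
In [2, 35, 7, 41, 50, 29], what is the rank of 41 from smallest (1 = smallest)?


Sort ascending: [2, 7, 29, 35, 41, 50]
Find 41 in the sorted list.
41 is at position 5 (1-indexed).
Final answer: 5


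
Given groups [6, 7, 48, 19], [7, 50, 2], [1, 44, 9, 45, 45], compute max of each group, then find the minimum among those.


Find max of each group:
  Group 1: [6, 7, 48, 19] -> max = 48
  Group 2: [7, 50, 2] -> max = 50
  Group 3: [1, 44, 9, 45, 45] -> max = 45
Maxes: [48, 50, 45]
Minimum of maxes = 45
Final answer: 45


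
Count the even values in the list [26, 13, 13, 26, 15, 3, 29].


Check each element:
  26 is even
  13 is odd
  13 is odd
  26 is even
  15 is odd
  3 is odd
  29 is odd
Evens: [26, 26]
Count of evens = 2
Final answer: 2


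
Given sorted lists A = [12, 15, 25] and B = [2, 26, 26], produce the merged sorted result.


List A: [12, 15, 25]
List B: [2, 26, 26]
Repeatedly compare the front elements and take the smaller:
  12 vs 2 -> take 2
  12 vs 26 -> take 12
  15 vs 26 -> take 15
  25 vs 26 -> take 25
  A is exhausted; append the rest of B: [26, 26]
Final answer: [2, 12, 15, 25, 26, 26]


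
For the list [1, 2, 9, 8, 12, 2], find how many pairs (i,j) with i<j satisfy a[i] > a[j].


For each element, count the later elements that are smaller than it:
  1 (index 0): smaller elements after it = [] -> 0
  2 (index 1): smaller elements after it = [] -> 0
  9 (index 2): smaller elements after it = [8, 2] -> 2
  8 (index 3): smaller elements after it = [2] -> 1
  12 (index 4): smaller elements after it = [2] -> 1
Total inversions = 0 + 0 + 2 + 1 + 1 = 4
Final answer: 4


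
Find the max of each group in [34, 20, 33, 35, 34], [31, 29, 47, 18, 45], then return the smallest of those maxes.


Find max of each group:
  Group 1: [34, 20, 33, 35, 34] -> max = 35
  Group 2: [31, 29, 47, 18, 45] -> max = 47
Maxes: [35, 47]
Minimum of maxes = 35
Final answer: 35


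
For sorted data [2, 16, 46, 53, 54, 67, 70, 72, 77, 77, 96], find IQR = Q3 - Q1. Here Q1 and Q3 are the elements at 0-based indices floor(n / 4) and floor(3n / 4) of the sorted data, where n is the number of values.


The data has n = 11 elements.
Q1 index = floor(11 / 4) = floor(2.75) = 2; Q3 index = floor(3 * 11 / 4) = floor(8.25) = 8
Q1 = element at index 2 = 46
Q3 = element at index 8 = 77
IQR = 77 - 46 = 31
Final answer: 31


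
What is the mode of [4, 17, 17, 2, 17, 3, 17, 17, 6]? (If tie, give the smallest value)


Count the frequency of each value:
  2 appears 1 time(s)
  3 appears 1 time(s)
  4 appears 1 time(s)
  6 appears 1 time(s)
  17 appears 5 time(s)
Maximum frequency is 5.
Only 17 reaches that frequency, so it is the mode.
Final answer: 17


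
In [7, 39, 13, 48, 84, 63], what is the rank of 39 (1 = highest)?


Sort descending: [84, 63, 48, 39, 13, 7]
Find 39 in the sorted list.
39 is at position 4.
Final answer: 4


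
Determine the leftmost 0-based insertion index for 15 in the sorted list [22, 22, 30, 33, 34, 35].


List is sorted: [22, 22, 30, 33, 34, 35]
We need the leftmost position where 15 can be inserted, i.e. the first index whose element is >= 15 (or the end of the list if none is).
Binary search with low=0, high=6 (0-based indices):
  low=0, high=6, mid=3: a[3]=33 >= 15, so high = 3
  low=0, high=3, mid=1: a[1]=22 >= 15, so high = 1
  low=0, high=1, mid=0: a[0]=22 >= 15, so high = 0
Now low = high = 0, so the insertion index is 0.
Final answer: 0


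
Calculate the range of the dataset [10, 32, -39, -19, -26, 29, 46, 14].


Maximum value: 46
Minimum value: -39
Range = 46 - (-39) = 85
Final answer: 85


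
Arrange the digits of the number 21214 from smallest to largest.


The number 21214 has digits: 2, 1, 2, 1, 4
Sorted: 1, 1, 2, 2, 4
Joining the sorted digits gives the result.
Final answer: 11224


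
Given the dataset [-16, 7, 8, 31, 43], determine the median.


First, sort the list: [-16, 7, 8, 31, 43]
The list has 5 elements (odd count).
The middle index is 2 (0-based), and the element there is 8.
Final answer: 8


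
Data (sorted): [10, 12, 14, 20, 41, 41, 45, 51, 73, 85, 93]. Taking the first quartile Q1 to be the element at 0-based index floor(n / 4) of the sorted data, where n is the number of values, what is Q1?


The list has n = 11 elements.
Q1 index = floor(11 / 4) = floor(2.75) = 2
Counting from index 0 in the sorted data, the element at index 2 is 14.
Final answer: 14


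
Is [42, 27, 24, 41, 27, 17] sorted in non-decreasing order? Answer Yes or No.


Check consecutive pairs:
  42 <= 27? False
  27 <= 24? False
  24 <= 41? True
  41 <= 27? False
  27 <= 17? False
4 consecutive pair(s) are out of order, so the list is not sorted.
Final answer: No


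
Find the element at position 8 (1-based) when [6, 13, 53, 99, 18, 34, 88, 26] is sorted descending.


Sort descending: [99, 88, 53, 34, 26, 18, 13, 6]
The 8th element (1-indexed) is at index 7.
Value = 6
Final answer: 6


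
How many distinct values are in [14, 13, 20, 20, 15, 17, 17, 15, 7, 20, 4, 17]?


List all unique values:
Distinct values: [4, 7, 13, 14, 15, 17, 20]
Count = 7
Final answer: 7


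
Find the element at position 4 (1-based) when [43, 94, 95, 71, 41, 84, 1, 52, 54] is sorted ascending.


Sort ascending: [1, 41, 43, 52, 54, 71, 84, 94, 95]
The 4th element (1-indexed) is at index 3.
Value = 52
Final answer: 52


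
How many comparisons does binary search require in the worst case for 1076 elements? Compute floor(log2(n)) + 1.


Binary search halves the search space each step.
Maximum comparisons = floor(log2(1076)) + 1
log2(1076) = 10.0715
floor(log2(1076)) = 10, so 10 + 1 = 11
Final answer: 11


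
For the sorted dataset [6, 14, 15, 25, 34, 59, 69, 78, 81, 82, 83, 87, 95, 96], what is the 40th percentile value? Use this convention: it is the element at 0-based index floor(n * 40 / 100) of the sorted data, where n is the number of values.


The dataset has n = 14 elements.
Index = floor(14 * 40 / 100) = floor(560 / 100) = floor(5.6) = 5
Counting from index 0 in the sorted data, the element at index 5 is 59.
Final answer: 59


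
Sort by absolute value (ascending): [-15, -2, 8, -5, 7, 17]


Compute absolute values:
  |-15| = 15
  |-2| = 2
  |8| = 8
  |-5| = 5
  |7| = 7
  |17| = 17
Absolute values in increasing order: 2 < 5 < 7 < 8 < 15 < 17
Listing the original numbers in that order gives the answer.
Final answer: [-2, -5, 7, 8, -15, 17]


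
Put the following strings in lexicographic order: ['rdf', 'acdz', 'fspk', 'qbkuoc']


Compare strings character by character (the first differing letter decides):
  'acdz' < 'fspk' since 'a' < 'f' at position 1
  'fspk' < 'qbkuoc' since 'f' < 'q' at position 1
  'qbkuoc' < 'rdf' since 'q' < 'r' at position 1
Chaining these comparisons gives the alphabetical order.
Final answer: ['acdz', 'fspk', 'qbkuoc', 'rdf']


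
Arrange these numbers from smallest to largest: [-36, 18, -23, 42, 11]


Original list: [-36, 18, -23, 42, 11]
Repeatedly take the smallest remaining element:
  Remaining [-36, 18, -23, 42, 11] -> smallest is -36
  Remaining [18, -23, 42, 11] -> smallest is -23
  Remaining [18, 42, 11] -> smallest is 11
  Remaining [18, 42] -> smallest is 18
  Remaining [42] -> smallest is 42
Collecting the picks in order gives the sorted list.
Final answer: [-36, -23, 11, 18, 42]


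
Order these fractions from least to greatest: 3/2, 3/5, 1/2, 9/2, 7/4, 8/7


Convert to decimal for comparison:
  3/2 = 1.5
  3/5 = 0.6
  1/2 = 0.5
  9/2 = 4.5
  7/4 = 1.75
  8/7 = 1.1429
Decimals in increasing order: 0.5 < 0.6 < 1.1429 < 1.5 < 1.75 < 4.5
Writing each back as its fraction gives the sorted order.
Final answer: 1/2, 3/5, 8/7, 3/2, 7/4, 9/2


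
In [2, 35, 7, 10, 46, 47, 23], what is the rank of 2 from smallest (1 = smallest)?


Sort ascending: [2, 7, 10, 23, 35, 46, 47]
Find 2 in the sorted list.
2 is at position 1 (1-indexed).
Final answer: 1


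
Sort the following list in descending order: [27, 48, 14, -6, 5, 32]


Original list: [27, 48, 14, -6, 5, 32]
Repeatedly take the largest remaining element:
  Remaining [27, 48, 14, -6, 5, 32] -> largest is 48
  Remaining [27, 14, -6, 5, 32] -> largest is 32
  Remaining [27, 14, -6, 5] -> largest is 27
  Remaining [14, -6, 5] -> largest is 14
  Remaining [-6, 5] -> largest is 5
  Remaining [-6] -> largest is -6
Collecting the picks in order gives the descending list.
Final answer: [48, 32, 27, 14, 5, -6]


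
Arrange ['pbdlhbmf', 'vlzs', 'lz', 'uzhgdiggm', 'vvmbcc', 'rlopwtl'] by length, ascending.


Compute lengths:
  'pbdlhbmf' has length 8
  'vlzs' has length 4
  'lz' has length 2
  'uzhgdiggm' has length 9
  'vvmbcc' has length 6
  'rlopwtl' has length 7
Lengths in increasing order: 2 < 4 < 6 < 7 < 8 < 9
Listing the words in that order gives the answer.
Final answer: ['lz', 'vlzs', 'vvmbcc', 'rlopwtl', 'pbdlhbmf', 'uzhgdiggm']


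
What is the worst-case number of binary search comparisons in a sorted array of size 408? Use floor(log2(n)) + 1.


Binary search halves the search space each step.
Maximum comparisons = floor(log2(408)) + 1
log2(408) = 8.6724
floor(log2(408)) = 8, so 8 + 1 = 9
Final answer: 9


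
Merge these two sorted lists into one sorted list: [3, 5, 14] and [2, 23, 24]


List A: [3, 5, 14]
List B: [2, 23, 24]
Repeatedly compare the front elements and take the smaller:
  3 vs 2 -> take 2
  3 vs 23 -> take 3
  5 vs 23 -> take 5
  14 vs 23 -> take 14
  A is exhausted; append the rest of B: [23, 24]
Final answer: [2, 3, 5, 14, 23, 24]


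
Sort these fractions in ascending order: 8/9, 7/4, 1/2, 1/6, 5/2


Convert to decimal for comparison:
  8/9 = 0.8889
  7/4 = 1.75
  1/2 = 0.5
  1/6 = 0.1667
  5/2 = 2.5
Decimals in increasing order: 0.1667 < 0.5 < 0.8889 < 1.75 < 2.5
Writing each back as its fraction gives the sorted order.
Final answer: 1/6, 1/2, 8/9, 7/4, 5/2


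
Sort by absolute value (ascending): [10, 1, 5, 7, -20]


Compute absolute values:
  |10| = 10
  |1| = 1
  |5| = 5
  |7| = 7
  |-20| = 20
Absolute values in increasing order: 1 < 5 < 7 < 10 < 20
Listing the original numbers in that order gives the answer.
Final answer: [1, 5, 7, 10, -20]


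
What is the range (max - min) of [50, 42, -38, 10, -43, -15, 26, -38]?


Maximum value: 50
Minimum value: -43
Range = 50 - (-43) = 93
Final answer: 93


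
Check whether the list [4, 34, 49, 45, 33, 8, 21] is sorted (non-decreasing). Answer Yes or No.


Check consecutive pairs:
  4 <= 34? True
  34 <= 49? True
  49 <= 45? False
  45 <= 33? False
  33 <= 8? False
  8 <= 21? True
3 consecutive pair(s) are out of order, so the list is not sorted.
Final answer: No


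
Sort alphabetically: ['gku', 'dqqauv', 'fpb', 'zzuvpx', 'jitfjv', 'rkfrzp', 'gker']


Compare strings character by character (the first differing letter decides):
  'dqqauv' < 'fpb' since 'd' < 'f' at position 1
  'fpb' < 'gker' since 'f' < 'g' at position 1
  'gker' < 'gku' since 'e' < 'u' at position 3
  'gku' < 'jitfjv' since 'g' < 'j' at position 1
  'jitfjv' < 'rkfrzp' since 'j' < 'r' at position 1
  'rkfrzp' < 'zzuvpx' since 'r' < 'z' at position 1
Chaining these comparisons gives the alphabetical order.
Final answer: ['dqqauv', 'fpb', 'gker', 'gku', 'jitfjv', 'rkfrzp', 'zzuvpx']


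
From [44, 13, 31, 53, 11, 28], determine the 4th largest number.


Sort descending: [53, 44, 31, 28, 13, 11]
The 4th element (1-indexed) is at index 3.
Value = 28
Final answer: 28


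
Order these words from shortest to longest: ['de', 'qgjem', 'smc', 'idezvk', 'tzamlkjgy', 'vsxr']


Compute lengths:
  'de' has length 2
  'qgjem' has length 5
  'smc' has length 3
  'idezvk' has length 6
  'tzamlkjgy' has length 9
  'vsxr' has length 4
Lengths in increasing order: 2 < 3 < 4 < 5 < 6 < 9
Listing the words in that order gives the answer.
Final answer: ['de', 'smc', 'vsxr', 'qgjem', 'idezvk', 'tzamlkjgy']


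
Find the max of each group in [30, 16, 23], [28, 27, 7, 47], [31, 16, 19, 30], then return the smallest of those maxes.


Find max of each group:
  Group 1: [30, 16, 23] -> max = 30
  Group 2: [28, 27, 7, 47] -> max = 47
  Group 3: [31, 16, 19, 30] -> max = 31
Maxes: [30, 47, 31]
Minimum of maxes = 30
Final answer: 30


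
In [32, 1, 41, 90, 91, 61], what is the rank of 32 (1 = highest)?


Sort descending: [91, 90, 61, 41, 32, 1]
Find 32 in the sorted list.
32 is at position 5.
Final answer: 5


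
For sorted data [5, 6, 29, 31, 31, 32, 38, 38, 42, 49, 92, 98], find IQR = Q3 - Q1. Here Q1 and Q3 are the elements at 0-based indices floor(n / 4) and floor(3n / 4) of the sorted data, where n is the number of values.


The data has n = 12 elements.
Q1 index = floor(12 / 4) = floor(3) = 3; Q3 index = floor(3 * 12 / 4) = floor(9) = 9
Q1 = element at index 3 = 31
Q3 = element at index 9 = 49
IQR = 49 - 31 = 18
Final answer: 18


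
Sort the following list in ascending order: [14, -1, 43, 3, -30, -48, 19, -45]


Original list: [14, -1, 43, 3, -30, -48, 19, -45]
Repeatedly take the smallest remaining element:
  Remaining [14, -1, 43, 3, -30, -48, 19, -45] -> smallest is -48
  Remaining [14, -1, 43, 3, -30, 19, -45] -> smallest is -45
  Remaining [14, -1, 43, 3, -30, 19] -> smallest is -30
  Remaining [14, -1, 43, 3, 19] -> smallest is -1
  Remaining [14, 43, 3, 19] -> smallest is 3
  Remaining [14, 43, 19] -> smallest is 14
  Remaining [43, 19] -> smallest is 19
  Remaining [43] -> smallest is 43
Collecting the picks in order gives the sorted list.
Final answer: [-48, -45, -30, -1, 3, 14, 19, 43]


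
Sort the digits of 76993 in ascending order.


The number 76993 has digits: 7, 6, 9, 9, 3
Sorted: 3, 6, 7, 9, 9
Joining the sorted digits gives the result.
Final answer: 36799


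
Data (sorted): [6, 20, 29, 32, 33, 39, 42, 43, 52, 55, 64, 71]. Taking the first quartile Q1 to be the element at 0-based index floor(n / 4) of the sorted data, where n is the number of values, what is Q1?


The list has n = 12 elements.
Q1 index = floor(12 / 4) = floor(3) = 3
Counting from index 0 in the sorted data, the element at index 3 is 32.
Final answer: 32


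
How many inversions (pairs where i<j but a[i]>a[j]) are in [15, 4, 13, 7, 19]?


For each element, count the later elements that are smaller than it:
  15 (index 0): smaller elements after it = [4, 13, 7] -> 3
  4 (index 1): smaller elements after it = [] -> 0
  13 (index 2): smaller elements after it = [7] -> 1
  7 (index 3): smaller elements after it = [] -> 0
Total inversions = 3 + 0 + 1 + 0 = 4
Final answer: 4


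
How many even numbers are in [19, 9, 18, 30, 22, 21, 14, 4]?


Check each element:
  19 is odd
  9 is odd
  18 is even
  30 is even
  22 is even
  21 is odd
  14 is even
  4 is even
Evens: [18, 30, 22, 14, 4]
Count of evens = 5
Final answer: 5


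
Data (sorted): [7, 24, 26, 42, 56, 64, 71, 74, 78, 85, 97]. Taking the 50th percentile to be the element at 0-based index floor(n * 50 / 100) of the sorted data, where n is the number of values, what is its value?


The dataset has n = 11 elements.
Index = floor(11 * 50 / 100) = floor(550 / 100) = floor(5.5) = 5
Counting from index 0 in the sorted data, the element at index 5 is 64.
Final answer: 64


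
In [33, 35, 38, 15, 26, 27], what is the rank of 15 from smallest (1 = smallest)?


Sort ascending: [15, 26, 27, 33, 35, 38]
Find 15 in the sorted list.
15 is at position 1 (1-indexed).
Final answer: 1


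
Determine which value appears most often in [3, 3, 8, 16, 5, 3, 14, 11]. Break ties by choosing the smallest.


Count the frequency of each value:
  3 appears 3 time(s)
  5 appears 1 time(s)
  8 appears 1 time(s)
  11 appears 1 time(s)
  14 appears 1 time(s)
  16 appears 1 time(s)
Maximum frequency is 3.
Only 3 reaches that frequency, so it is the mode.
Final answer: 3


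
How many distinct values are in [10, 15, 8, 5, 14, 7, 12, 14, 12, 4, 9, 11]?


List all unique values:
Distinct values: [4, 5, 7, 8, 9, 10, 11, 12, 14, 15]
Count = 10
Final answer: 10


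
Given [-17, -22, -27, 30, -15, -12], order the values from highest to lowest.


Original list: [-17, -22, -27, 30, -15, -12]
Repeatedly take the largest remaining element:
  Remaining [-17, -22, -27, 30, -15, -12] -> largest is 30
  Remaining [-17, -22, -27, -15, -12] -> largest is -12
  Remaining [-17, -22, -27, -15] -> largest is -15
  Remaining [-17, -22, -27] -> largest is -17
  Remaining [-22, -27] -> largest is -22
  Remaining [-27] -> largest is -27
Collecting the picks in order gives the descending list.
Final answer: [30, -12, -15, -17, -22, -27]


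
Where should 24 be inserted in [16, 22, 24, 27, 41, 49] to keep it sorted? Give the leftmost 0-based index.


List is sorted: [16, 22, 24, 27, 41, 49]
We need the leftmost position where 24 can be inserted, i.e. the first index whose element is >= 24 (or the end of the list if none is).
Binary search with low=0, high=6 (0-based indices):
  low=0, high=6, mid=3: a[3]=27 >= 24, so high = 3
  low=0, high=3, mid=1: a[1]=22 < 24, so low = 2
  low=2, high=3, mid=2: a[2]=24 >= 24, so high = 2
Now low = high = 2, so the insertion index is 2.
Final answer: 2


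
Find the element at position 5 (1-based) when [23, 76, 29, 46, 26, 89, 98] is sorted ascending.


Sort ascending: [23, 26, 29, 46, 76, 89, 98]
The 5th element (1-indexed) is at index 4.
Value = 76
Final answer: 76


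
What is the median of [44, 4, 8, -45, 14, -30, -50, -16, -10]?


First, sort the list: [-50, -45, -30, -16, -10, 4, 8, 14, 44]
The list has 9 elements (odd count).
The middle index is 4 (0-based), and the element there is -10.
Final answer: -10


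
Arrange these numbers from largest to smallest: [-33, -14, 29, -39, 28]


Original list: [-33, -14, 29, -39, 28]
Repeatedly take the largest remaining element:
  Remaining [-33, -14, 29, -39, 28] -> largest is 29
  Remaining [-33, -14, -39, 28] -> largest is 28
  Remaining [-33, -14, -39] -> largest is -14
  Remaining [-33, -39] -> largest is -33
  Remaining [-39] -> largest is -39
Collecting the picks in order gives the descending list.
Final answer: [29, 28, -14, -33, -39]


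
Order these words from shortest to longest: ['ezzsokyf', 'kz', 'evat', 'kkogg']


Compute lengths:
  'ezzsokyf' has length 8
  'kz' has length 2
  'evat' has length 4
  'kkogg' has length 5
Lengths in increasing order: 2 < 4 < 5 < 8
Listing the words in that order gives the answer.
Final answer: ['kz', 'evat', 'kkogg', 'ezzsokyf']
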